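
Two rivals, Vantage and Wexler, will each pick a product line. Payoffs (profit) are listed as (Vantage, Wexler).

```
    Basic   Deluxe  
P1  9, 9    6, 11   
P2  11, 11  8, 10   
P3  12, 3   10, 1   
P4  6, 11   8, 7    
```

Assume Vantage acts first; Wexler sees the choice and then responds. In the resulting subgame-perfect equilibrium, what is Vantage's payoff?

Solve by backward induction (Vantage leads).
- P1: BR = Deluxe, leader payoff 6.
- P2: BR = Basic, leader payoff 11.
- P3: BR = Basic, leader payoff 12.
- P4: BR = Basic, leader payoff 6.
Maximizing over 6, 11, 12, 6, Vantage chooses P3. Subgame-perfect outcome: (P3, Basic) with payoffs (12, 3).

12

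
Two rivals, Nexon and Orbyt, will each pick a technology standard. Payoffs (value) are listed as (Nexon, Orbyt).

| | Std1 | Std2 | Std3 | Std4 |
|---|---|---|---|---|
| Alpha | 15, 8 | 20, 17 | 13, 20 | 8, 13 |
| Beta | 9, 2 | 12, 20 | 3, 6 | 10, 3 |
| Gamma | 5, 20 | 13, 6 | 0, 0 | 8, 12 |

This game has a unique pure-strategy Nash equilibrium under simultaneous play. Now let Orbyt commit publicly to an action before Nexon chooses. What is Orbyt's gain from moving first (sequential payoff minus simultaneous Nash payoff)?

0

Work backward from Nexon's decision.
- Std1 → Nexon plays Alpha (best of 15, 9, 5); Orbyt gets 8.
- Std2 → Nexon plays Alpha (best of 20, 12, 13); Orbyt gets 17.
- Std3 → Nexon plays Alpha (best of 13, 3, 0); Orbyt gets 20.
- Std4 → Nexon plays Beta (best of 8, 10, 8); Orbyt gets 3.
Maximizing over 8, 17, 20, 3, Orbyt chooses Std3. Subgame-perfect outcome: (Alpha, Std3) with payoffs (13, 20).
Under simultaneous play:
Nexon's best replies: Std1→Alpha; Std2→Alpha; Std3→Alpha; Std4→Beta.
Orbyt's best replies: Alpha→Std3; Beta→Std2; Gamma→Std1.
The unique mutual best reply is (Alpha, Std3), giving (13, 20).
Orbyt's commitment gain: 20 − 20 = 0.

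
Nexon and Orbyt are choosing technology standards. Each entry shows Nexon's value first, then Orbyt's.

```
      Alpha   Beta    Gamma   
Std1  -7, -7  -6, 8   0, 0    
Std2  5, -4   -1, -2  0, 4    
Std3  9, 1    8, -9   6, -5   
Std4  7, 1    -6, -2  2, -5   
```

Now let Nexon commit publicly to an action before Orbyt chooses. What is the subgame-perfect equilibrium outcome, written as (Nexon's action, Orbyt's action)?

Backward induction with Nexon moving first.
- Std1 → Orbyt plays Beta (best of -7, 8, 0); Nexon gets -6.
- Std2 → Orbyt plays Gamma (best of -4, -2, 4); Nexon gets 0.
- Std3 → Orbyt plays Alpha (best of 1, -9, -5); Nexon gets 9.
- Std4 → Orbyt plays Alpha (best of 1, -2, -5); Nexon gets 7.
Maximizing over -6, 0, 9, 7, Nexon chooses Std3. Subgame-perfect outcome: (Std3, Alpha) with payoffs (9, 1).

(Std3, Alpha)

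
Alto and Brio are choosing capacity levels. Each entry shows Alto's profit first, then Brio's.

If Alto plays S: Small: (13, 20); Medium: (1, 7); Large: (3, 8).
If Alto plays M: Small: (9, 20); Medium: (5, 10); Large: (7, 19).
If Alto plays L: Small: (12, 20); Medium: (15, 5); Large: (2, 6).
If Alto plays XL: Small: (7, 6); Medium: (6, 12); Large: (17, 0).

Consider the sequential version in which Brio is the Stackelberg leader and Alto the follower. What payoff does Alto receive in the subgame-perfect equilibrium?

Work backward from Alto's decision.
- Small: BR = S, leader payoff 20.
- Medium: BR = L, leader payoff 5.
- Large: BR = XL, leader payoff 0.
Among 20, 5, 0, the best is 20 at Small. Subgame-perfect outcome: (S, Small) with payoffs (13, 20).

13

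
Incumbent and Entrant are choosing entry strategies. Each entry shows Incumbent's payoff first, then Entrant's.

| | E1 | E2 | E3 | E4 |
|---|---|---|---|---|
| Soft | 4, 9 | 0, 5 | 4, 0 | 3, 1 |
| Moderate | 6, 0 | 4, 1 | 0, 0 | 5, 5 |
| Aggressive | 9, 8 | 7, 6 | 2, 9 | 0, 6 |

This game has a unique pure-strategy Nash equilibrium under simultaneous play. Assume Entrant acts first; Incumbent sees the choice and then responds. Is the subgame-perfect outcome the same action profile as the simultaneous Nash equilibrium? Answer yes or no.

Solve by backward induction (Entrant leads).
- E1 → Incumbent plays Aggressive (best of 4, 6, 9); Entrant gets 8.
- E2 → Incumbent plays Aggressive (best of 0, 4, 7); Entrant gets 6.
- E3 → Incumbent plays Soft (best of 4, 0, 2); Entrant gets 0.
- E4 → Incumbent plays Moderate (best of 3, 5, 0); Entrant gets 5.
Maximizing over 8, 6, 0, 5, Entrant chooses E1. Subgame-perfect outcome: (Aggressive, E1) with payoffs (9, 8).
Now find the simultaneous Nash equilibrium.
Incumbent's best replies: E1→Aggressive; E2→Aggressive; E3→Soft; E4→Moderate.
Entrant's best replies: Soft→E1; Moderate→E4; Aggressive→E3.
Only (Moderate, E4) has each player best-responding; Nash payoffs (5, 5).
Sequential outcome (Aggressive, E1) differs from the Nash profile (Moderate, E4).

no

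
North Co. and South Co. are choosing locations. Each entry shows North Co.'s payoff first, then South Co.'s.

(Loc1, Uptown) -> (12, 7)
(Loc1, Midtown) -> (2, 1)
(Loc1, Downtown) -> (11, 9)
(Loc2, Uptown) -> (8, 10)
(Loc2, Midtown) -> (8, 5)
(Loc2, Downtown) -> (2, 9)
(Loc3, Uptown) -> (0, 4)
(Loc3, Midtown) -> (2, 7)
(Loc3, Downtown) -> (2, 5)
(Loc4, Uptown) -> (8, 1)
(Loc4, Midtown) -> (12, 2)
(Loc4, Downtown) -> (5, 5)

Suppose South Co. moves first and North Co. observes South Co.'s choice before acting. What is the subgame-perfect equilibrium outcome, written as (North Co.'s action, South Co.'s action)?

(Loc1, Downtown)

Solve by backward induction (South Co. leads).
- Uptown → North Co. plays Loc1 (best of 12, 8, 0, 8); South Co. gets 7.
- Midtown → North Co. plays Loc4 (best of 2, 8, 2, 12); South Co. gets 2.
- Downtown → North Co. plays Loc1 (best of 11, 2, 2, 5); South Co. gets 9.
Maximizing over 7, 2, 9, South Co. chooses Downtown. Subgame-perfect outcome: (Loc1, Downtown) with payoffs (11, 9).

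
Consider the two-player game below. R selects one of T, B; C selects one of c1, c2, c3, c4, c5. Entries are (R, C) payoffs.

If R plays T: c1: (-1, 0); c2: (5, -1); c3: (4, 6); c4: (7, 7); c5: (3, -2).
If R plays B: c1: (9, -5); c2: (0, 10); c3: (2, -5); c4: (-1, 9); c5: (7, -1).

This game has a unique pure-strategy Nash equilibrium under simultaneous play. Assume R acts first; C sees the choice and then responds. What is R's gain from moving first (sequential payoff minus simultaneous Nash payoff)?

C best-responds to each possible R move:
- T → C plays c4 (best of 0, -1, 6, 7, -2); R gets 7.
- B → C plays c2 (best of -5, 10, -5, 9, -1); R gets 0.
R's induced payoffs are 7, 0, so R commits to T. Subgame-perfect outcome: (T, c4) with payoffs (7, 7).
For the simultaneous game, intersect best replies.
R's best replies: c1→B; c2→T; c3→T; c4→T; c5→B.
C's best replies: T→c4; B→c2.
Only (T, c4) has each player best-responding; Nash payoffs (7, 7).
R's commitment gain: 7 − 7 = 0.

0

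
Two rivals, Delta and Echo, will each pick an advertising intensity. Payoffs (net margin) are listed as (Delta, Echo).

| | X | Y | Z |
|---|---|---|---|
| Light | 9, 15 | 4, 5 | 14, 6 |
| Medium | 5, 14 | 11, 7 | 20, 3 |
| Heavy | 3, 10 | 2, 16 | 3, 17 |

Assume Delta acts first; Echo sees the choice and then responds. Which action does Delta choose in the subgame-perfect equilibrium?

Work backward from Echo's decision.
- Light: BR = X, leader payoff 9.
- Medium: BR = X, leader payoff 5.
- Heavy: BR = Z, leader payoff 3.
Maximizing over 9, 5, 3, Delta chooses Light. Subgame-perfect outcome: (Light, X) with payoffs (9, 15).

Light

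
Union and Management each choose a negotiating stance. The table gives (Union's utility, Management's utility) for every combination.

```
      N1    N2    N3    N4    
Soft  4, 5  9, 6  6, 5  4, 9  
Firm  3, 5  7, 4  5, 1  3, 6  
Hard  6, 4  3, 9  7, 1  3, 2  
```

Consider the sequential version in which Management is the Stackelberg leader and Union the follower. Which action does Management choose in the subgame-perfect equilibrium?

Solve by backward induction (Management leads).
- N1: Union compares 4, 3, 6 and picks Hard; Management would get 4.
- N2: Union compares 9, 7, 3 and picks Soft; Management would get 6.
- N3: Union compares 6, 5, 7 and picks Hard; Management would get 1.
- N4: Union compares 4, 3, 3 and picks Soft; Management would get 9.
Maximizing over 4, 6, 1, 9, Management chooses N4. Subgame-perfect outcome: (Soft, N4) with payoffs (4, 9).

N4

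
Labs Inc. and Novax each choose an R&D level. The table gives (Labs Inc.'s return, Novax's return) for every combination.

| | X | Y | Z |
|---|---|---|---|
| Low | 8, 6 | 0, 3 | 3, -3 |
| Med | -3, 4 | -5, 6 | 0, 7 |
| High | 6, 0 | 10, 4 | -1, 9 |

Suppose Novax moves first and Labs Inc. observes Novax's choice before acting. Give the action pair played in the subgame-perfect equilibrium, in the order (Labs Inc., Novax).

(Low, X)

Labs Inc. best-responds to each possible Novax move:
- X: BR = Low, leader payoff 6.
- Y: BR = High, leader payoff 4.
- Z: BR = Low, leader payoff -3.
Among 6, 4, -3, the best is 6 at X. Subgame-perfect outcome: (Low, X) with payoffs (8, 6).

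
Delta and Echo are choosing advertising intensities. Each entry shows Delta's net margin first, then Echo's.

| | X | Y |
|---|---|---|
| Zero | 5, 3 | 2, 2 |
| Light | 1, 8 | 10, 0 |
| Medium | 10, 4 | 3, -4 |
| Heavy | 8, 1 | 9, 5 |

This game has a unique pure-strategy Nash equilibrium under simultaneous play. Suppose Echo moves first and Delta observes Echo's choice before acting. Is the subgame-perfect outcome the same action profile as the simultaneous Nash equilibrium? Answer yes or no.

Work backward from Delta's decision.
- X: BR = Medium, leader payoff 4.
- Y: BR = Light, leader payoff 0.
Echo's induced payoffs are 4, 0, so Echo commits to X. Subgame-perfect outcome: (Medium, X) with payoffs (10, 4).
For the simultaneous game, intersect best replies.
Delta's best replies: X→Medium; Y→Light.
Echo's best replies: Zero→X; Light→X; Medium→X; Heavy→Y.
The unique mutual best reply is (Medium, X), giving (10, 4).
Sequential outcome (Medium, X) coincides with the Nash profile (Medium, X).

yes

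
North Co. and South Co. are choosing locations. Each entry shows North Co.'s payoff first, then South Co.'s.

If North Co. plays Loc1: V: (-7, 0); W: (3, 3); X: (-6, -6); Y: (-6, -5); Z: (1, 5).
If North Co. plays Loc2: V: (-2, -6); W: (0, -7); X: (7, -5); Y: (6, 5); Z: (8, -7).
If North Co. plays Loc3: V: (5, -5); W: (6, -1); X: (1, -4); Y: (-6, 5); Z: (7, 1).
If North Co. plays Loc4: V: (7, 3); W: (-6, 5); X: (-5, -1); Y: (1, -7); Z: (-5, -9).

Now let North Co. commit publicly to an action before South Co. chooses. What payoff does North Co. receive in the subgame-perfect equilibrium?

Backward induction with North Co. moving first.
- Loc1: South Co. compares 0, 3, -6, -5, 5 and picks Z; North Co. would get 1.
- Loc2: South Co. compares -6, -7, -5, 5, -7 and picks Y; North Co. would get 6.
- Loc3: South Co. compares -5, -1, -4, 5, 1 and picks Y; North Co. would get -6.
- Loc4: South Co. compares 3, 5, -1, -7, -9 and picks W; North Co. would get -6.
Among 1, 6, -6, -6, the best is 6 at Loc2. Subgame-perfect outcome: (Loc2, Y) with payoffs (6, 5).

6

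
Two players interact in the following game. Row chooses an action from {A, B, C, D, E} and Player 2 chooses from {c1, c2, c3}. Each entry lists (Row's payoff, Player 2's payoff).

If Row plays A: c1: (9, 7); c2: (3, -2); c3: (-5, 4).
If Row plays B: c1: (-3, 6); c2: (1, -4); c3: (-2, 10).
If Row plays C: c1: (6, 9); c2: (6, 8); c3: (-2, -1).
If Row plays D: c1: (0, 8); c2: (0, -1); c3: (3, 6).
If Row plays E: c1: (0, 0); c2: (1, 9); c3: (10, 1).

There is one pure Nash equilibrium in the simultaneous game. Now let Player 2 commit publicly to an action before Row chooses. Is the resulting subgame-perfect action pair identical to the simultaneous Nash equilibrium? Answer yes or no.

Row best-responds to each possible Player 2 move:
- c1: Row compares 9, -3, 6, 0, 0 and picks A; Player 2 would get 7.
- c2: Row compares 3, 1, 6, 0, 1 and picks C; Player 2 would get 8.
- c3: Row compares -5, -2, -2, 3, 10 and picks E; Player 2 would get 1.
Among 7, 8, 1, the best is 8 at c2. Subgame-perfect outcome: (C, c2) with payoffs (6, 8).
For the simultaneous game, intersect best replies.
Row's best replies: c1→A; c2→C; c3→E.
Player 2's best replies: A→c1; B→c3; C→c1; D→c1; E→c2.
Only (A, c1) has each player best-responding; Nash payoffs (9, 7).
Sequential outcome (C, c2) differs from the Nash profile (A, c1).

no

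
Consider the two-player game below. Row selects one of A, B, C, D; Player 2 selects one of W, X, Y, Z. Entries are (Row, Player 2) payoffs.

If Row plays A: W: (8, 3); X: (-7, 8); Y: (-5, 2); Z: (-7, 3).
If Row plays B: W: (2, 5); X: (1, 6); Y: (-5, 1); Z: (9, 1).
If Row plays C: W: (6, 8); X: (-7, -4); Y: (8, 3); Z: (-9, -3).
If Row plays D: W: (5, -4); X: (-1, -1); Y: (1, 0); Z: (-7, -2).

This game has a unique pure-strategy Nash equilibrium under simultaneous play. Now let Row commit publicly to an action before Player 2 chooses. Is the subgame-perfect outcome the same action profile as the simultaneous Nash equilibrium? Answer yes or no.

no

Solve by backward induction (Row leads).
- A → Player 2 plays X (best of 3, 8, 2, 3); Row gets -7.
- B → Player 2 plays X (best of 5, 6, 1, 1); Row gets 1.
- C → Player 2 plays W (best of 8, -4, 3, -3); Row gets 6.
- D → Player 2 plays Y (best of -4, -1, 0, -2); Row gets 1.
Maximizing over -7, 1, 6, 1, Row chooses C. Subgame-perfect outcome: (C, W) with payoffs (6, 8).
Now find the simultaneous Nash equilibrium.
Row's best replies: W→A; X→B; Y→C; Z→B.
Player 2's best replies: A→X; B→X; C→W; D→Y.
The unique mutual best reply is (B, X), giving (1, 6).
Sequential outcome (C, W) differs from the Nash profile (B, X).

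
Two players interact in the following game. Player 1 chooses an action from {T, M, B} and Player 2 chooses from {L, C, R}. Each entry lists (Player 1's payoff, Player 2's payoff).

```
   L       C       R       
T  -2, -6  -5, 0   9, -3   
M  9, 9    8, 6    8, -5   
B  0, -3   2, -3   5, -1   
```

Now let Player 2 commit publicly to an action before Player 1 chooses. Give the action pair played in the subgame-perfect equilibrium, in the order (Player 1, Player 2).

(M, L)

Work backward from Player 1's decision.
- L: BR = M, leader payoff 9.
- C: BR = M, leader payoff 6.
- R: BR = T, leader payoff -3.
Among 9, 6, -3, the best is 9 at L. Subgame-perfect outcome: (M, L) with payoffs (9, 9).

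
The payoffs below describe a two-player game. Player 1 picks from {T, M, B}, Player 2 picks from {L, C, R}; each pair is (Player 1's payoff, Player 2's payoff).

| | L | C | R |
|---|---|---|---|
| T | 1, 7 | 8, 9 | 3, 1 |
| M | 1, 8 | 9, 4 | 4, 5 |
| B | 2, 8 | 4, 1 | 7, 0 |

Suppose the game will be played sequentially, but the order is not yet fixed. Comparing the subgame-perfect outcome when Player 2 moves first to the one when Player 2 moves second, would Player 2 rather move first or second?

second

If Player 1 leads: Player 2's best replies are T→C, M→L, B→L; Player 1's induced payoffs 8, 1, 2; outcome (T, C), payoffs (8, 9).
If Player 2 leads: Player 1's best replies are L→B, C→M, R→B; Player 2's induced payoffs 8, 4, 0; outcome (B, L), payoffs (2, 8).
Player 2 gets 8 moving first and 9 moving second, so Player 2 prefers to move second.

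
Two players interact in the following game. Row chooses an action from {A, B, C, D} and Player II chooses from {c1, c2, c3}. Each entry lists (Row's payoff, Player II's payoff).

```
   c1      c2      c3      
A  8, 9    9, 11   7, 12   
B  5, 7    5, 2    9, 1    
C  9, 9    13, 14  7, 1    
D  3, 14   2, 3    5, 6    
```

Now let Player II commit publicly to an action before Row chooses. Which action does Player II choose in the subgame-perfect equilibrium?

c2

Solve by backward induction (Player II leads).
- c1: BR = C, leader payoff 9.
- c2: BR = C, leader payoff 14.
- c3: BR = B, leader payoff 1.
Maximizing over 9, 14, 1, Player II chooses c2. Subgame-perfect outcome: (C, c2) with payoffs (13, 14).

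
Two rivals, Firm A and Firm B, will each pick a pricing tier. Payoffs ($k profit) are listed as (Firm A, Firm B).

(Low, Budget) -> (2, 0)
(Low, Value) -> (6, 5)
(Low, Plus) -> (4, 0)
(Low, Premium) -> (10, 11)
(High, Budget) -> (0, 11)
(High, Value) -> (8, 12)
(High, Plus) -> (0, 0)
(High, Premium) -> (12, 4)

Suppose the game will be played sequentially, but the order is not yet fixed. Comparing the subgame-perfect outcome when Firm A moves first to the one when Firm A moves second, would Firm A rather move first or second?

If Firm A leads: Firm B's best replies are Low→Premium, High→Value; Firm A's induced payoffs 10, 8; outcome (Low, Premium), payoffs (10, 11).
If Firm B leads: Firm A's best replies are Budget→Low, Value→High, Plus→Low, Premium→High; Firm B's induced payoffs 0, 12, 0, 4; outcome (High, Value), payoffs (8, 12).
Firm A gets 10 moving first and 8 moving second, so Firm A prefers to move first.

first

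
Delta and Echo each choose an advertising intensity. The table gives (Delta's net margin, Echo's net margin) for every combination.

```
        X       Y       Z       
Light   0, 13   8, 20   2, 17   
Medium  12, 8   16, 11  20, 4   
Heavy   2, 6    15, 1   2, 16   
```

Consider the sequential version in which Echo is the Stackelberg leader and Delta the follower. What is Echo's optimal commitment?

Y

Work backward from Delta's decision.
- X: BR = Medium, leader payoff 8.
- Y: BR = Medium, leader payoff 11.
- Z: BR = Medium, leader payoff 4.
Maximizing over 8, 11, 4, Echo chooses Y. Subgame-perfect outcome: (Medium, Y) with payoffs (16, 11).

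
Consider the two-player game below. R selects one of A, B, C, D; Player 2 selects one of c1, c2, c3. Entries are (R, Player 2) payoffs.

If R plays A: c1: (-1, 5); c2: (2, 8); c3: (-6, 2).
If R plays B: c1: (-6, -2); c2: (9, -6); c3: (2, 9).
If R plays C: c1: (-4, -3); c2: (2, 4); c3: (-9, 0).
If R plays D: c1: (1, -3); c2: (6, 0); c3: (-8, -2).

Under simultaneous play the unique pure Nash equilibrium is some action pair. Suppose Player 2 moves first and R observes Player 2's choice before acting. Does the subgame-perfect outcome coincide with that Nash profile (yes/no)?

Solve by backward induction (Player 2 leads).
- c1: BR = D, leader payoff -3.
- c2: BR = B, leader payoff -6.
- c3: BR = B, leader payoff 9.
Player 2's induced payoffs are -3, -6, 9, so Player 2 commits to c3. Subgame-perfect outcome: (B, c3) with payoffs (2, 9).
Under simultaneous play:
R's best replies: c1→D; c2→B; c3→B.
Player 2's best replies: A→c2; B→c3; C→c2; D→c2.
Only (B, c3) has each player best-responding; Nash payoffs (2, 9).
Sequential outcome (B, c3) coincides with the Nash profile (B, c3).

yes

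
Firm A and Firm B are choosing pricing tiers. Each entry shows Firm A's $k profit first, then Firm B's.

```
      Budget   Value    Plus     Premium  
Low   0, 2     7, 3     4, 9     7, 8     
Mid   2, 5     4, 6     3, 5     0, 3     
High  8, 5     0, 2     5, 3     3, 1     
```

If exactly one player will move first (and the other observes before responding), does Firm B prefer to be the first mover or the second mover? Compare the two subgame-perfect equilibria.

first

If Firm A leads: Firm B's best replies are Low→Plus, Mid→Value, High→Budget; Firm A's induced payoffs 4, 4, 8; outcome (High, Budget), payoffs (8, 5).
If Firm B leads: Firm A's best replies are Budget→High, Value→Low, Plus→High, Premium→Low; Firm B's induced payoffs 5, 3, 3, 8; outcome (Low, Premium), payoffs (7, 8).
Firm B gets 8 moving first and 5 moving second, so Firm B prefers to move first.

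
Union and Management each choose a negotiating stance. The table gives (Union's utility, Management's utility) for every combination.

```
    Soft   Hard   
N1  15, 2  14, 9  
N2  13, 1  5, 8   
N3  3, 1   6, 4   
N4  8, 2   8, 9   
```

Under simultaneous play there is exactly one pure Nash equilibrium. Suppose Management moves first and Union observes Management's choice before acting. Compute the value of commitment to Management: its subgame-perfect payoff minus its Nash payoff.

0

Backward induction with Management moving first.
- Soft: BR = N1, leader payoff 2.
- Hard: BR = N1, leader payoff 9.
Management's induced payoffs are 2, 9, so Management commits to Hard. Subgame-perfect outcome: (N1, Hard) with payoffs (14, 9).
Now find the simultaneous Nash equilibrium.
Union's best replies: Soft→N1; Hard→N1.
Management's best replies: N1→Hard; N2→Hard; N3→Hard; N4→Hard.
Only (N1, Hard) has each player best-responding; Nash payoffs (14, 9).
Management's commitment gain: 9 − 9 = 0.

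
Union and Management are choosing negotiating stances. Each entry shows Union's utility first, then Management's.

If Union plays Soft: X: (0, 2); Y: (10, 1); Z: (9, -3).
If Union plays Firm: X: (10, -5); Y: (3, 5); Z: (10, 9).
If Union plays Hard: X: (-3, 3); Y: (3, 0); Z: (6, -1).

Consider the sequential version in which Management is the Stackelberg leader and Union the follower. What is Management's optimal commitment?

Solve by backward induction (Management leads).
- X: BR = Firm, leader payoff -5.
- Y: BR = Soft, leader payoff 1.
- Z: BR = Firm, leader payoff 9.
Management's induced payoffs are -5, 1, 9, so Management commits to Z. Subgame-perfect outcome: (Firm, Z) with payoffs (10, 9).

Z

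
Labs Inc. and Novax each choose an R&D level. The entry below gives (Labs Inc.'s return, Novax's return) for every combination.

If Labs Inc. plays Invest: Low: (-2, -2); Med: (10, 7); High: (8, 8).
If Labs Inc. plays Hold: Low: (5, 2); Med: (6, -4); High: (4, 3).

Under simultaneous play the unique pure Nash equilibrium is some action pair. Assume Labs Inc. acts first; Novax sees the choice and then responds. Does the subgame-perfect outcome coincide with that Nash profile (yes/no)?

yes

Novax best-responds to each possible Labs Inc. move:
- Invest: Novax compares -2, 7, 8 and picks High; Labs Inc. would get 8.
- Hold: Novax compares 2, -4, 3 and picks High; Labs Inc. would get 4.
Labs Inc.'s induced payoffs are 8, 4, so Labs Inc. commits to Invest. Subgame-perfect outcome: (Invest, High) with payoffs (8, 8).
Now find the simultaneous Nash equilibrium.
Labs Inc.'s best replies: Low→Hold; Med→Invest; High→Invest.
Novax's best replies: Invest→High; Hold→High.
The unique mutual best reply is (Invest, High), giving (8, 8).
Sequential outcome (Invest, High) coincides with the Nash profile (Invest, High).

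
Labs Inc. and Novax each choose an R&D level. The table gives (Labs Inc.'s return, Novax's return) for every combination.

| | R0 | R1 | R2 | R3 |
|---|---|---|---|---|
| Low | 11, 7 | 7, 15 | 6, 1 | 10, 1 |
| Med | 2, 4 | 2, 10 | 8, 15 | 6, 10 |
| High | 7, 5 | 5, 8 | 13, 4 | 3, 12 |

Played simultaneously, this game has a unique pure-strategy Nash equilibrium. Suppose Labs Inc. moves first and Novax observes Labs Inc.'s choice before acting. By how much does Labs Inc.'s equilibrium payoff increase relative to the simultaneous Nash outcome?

1

Backward induction with Labs Inc. moving first.
- Low: Novax compares 7, 15, 1, 1 and picks R1; Labs Inc. would get 7.
- Med: Novax compares 4, 10, 15, 10 and picks R2; Labs Inc. would get 8.
- High: Novax compares 5, 8, 4, 12 and picks R3; Labs Inc. would get 3.
Maximizing over 7, 8, 3, Labs Inc. chooses Med. Subgame-perfect outcome: (Med, R2) with payoffs (8, 15).
For the simultaneous game, intersect best replies.
Labs Inc.'s best replies: R0→Low; R1→Low; R2→High; R3→Low.
Novax's best replies: Low→R1; Med→R2; High→R3.
The unique mutual best reply is (Low, R1), giving (7, 15).
Labs Inc.'s commitment gain: 8 − 7 = 1.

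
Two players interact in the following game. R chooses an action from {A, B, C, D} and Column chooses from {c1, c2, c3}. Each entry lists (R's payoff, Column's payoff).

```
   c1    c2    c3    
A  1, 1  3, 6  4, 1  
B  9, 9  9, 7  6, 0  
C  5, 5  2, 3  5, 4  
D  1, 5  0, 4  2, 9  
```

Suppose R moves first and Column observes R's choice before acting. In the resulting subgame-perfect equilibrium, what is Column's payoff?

Work backward from Column's decision.
- A → Column plays c2 (best of 1, 6, 1); R gets 3.
- B → Column plays c1 (best of 9, 7, 0); R gets 9.
- C → Column plays c1 (best of 5, 3, 4); R gets 5.
- D → Column plays c3 (best of 5, 4, 9); R gets 2.
Among 3, 9, 5, 2, the best is 9 at B. Subgame-perfect outcome: (B, c1) with payoffs (9, 9).

9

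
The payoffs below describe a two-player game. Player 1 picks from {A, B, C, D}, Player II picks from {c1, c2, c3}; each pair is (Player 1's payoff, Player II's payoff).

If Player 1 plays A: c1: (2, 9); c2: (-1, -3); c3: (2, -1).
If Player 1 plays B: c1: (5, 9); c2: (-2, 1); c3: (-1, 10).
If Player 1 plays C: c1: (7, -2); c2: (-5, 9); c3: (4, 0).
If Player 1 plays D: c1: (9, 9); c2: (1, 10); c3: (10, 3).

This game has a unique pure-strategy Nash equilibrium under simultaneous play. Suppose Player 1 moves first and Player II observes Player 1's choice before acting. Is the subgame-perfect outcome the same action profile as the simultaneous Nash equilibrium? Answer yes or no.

Solve by backward induction (Player 1 leads).
- A: BR = c1, leader payoff 2.
- B: BR = c3, leader payoff -1.
- C: BR = c2, leader payoff -5.
- D: BR = c2, leader payoff 1.
Maximizing over 2, -1, -5, 1, Player 1 chooses A. Subgame-perfect outcome: (A, c1) with payoffs (2, 9).
For the simultaneous game, intersect best replies.
Player 1's best replies: c1→D; c2→D; c3→D.
Player II's best replies: A→c1; B→c3; C→c2; D→c2.
The unique mutual best reply is (D, c2), giving (1, 10).
Sequential outcome (A, c1) differs from the Nash profile (D, c2).

no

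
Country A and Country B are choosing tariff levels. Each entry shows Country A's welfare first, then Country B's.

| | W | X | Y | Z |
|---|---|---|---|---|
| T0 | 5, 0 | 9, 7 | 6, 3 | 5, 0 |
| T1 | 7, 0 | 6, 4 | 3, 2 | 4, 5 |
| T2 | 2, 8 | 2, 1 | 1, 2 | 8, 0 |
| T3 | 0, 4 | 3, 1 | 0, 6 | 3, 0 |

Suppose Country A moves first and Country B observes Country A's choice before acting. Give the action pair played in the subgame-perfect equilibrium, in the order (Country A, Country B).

Country B best-responds to each possible Country A move:
- T0: BR = X, leader payoff 9.
- T1: BR = Z, leader payoff 4.
- T2: BR = W, leader payoff 2.
- T3: BR = Y, leader payoff 0.
Country A's induced payoffs are 9, 4, 2, 0, so Country A commits to T0. Subgame-perfect outcome: (T0, X) with payoffs (9, 7).

(T0, X)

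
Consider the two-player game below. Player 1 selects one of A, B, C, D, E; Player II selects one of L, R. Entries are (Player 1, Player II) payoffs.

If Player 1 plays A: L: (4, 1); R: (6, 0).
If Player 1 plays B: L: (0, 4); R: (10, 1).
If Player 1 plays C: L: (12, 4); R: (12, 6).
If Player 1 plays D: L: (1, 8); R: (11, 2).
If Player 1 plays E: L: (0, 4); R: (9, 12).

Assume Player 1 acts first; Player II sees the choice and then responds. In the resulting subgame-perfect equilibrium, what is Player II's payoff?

Solve by backward induction (Player 1 leads).
- A: BR = L, leader payoff 4.
- B: BR = L, leader payoff 0.
- C: BR = R, leader payoff 12.
- D: BR = L, leader payoff 1.
- E: BR = R, leader payoff 9.
Among 4, 0, 12, 1, 9, the best is 12 at C. Subgame-perfect outcome: (C, R) with payoffs (12, 6).

6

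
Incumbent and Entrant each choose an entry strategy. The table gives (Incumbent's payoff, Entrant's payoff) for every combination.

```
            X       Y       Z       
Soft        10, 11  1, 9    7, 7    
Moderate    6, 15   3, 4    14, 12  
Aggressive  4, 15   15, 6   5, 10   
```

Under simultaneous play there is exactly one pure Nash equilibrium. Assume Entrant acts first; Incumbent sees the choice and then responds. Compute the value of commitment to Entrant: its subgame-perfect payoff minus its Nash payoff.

Solve by backward induction (Entrant leads).
- X: BR = Soft, leader payoff 11.
- Y: BR = Aggressive, leader payoff 6.
- Z: BR = Moderate, leader payoff 12.
Among 11, 6, 12, the best is 12 at Z. Subgame-perfect outcome: (Moderate, Z) with payoffs (14, 12).
Now find the simultaneous Nash equilibrium.
Incumbent's best replies: X→Soft; Y→Aggressive; Z→Moderate.
Entrant's best replies: Soft→X; Moderate→X; Aggressive→X.
The unique mutual best reply is (Soft, X), giving (10, 11).
Entrant's commitment gain: 12 − 11 = 1.

1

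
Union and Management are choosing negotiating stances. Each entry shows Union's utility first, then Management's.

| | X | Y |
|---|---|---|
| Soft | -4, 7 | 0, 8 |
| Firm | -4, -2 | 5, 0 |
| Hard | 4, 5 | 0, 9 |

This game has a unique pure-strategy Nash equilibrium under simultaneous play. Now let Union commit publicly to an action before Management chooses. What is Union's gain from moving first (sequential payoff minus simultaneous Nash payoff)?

Work backward from Management's decision.
- Soft: Management compares 7, 8 and picks Y; Union would get 0.
- Firm: Management compares -2, 0 and picks Y; Union would get 5.
- Hard: Management compares 5, 9 and picks Y; Union would get 0.
Maximizing over 0, 5, 0, Union chooses Firm. Subgame-perfect outcome: (Firm, Y) with payoffs (5, 0).
Under simultaneous play:
Union's best replies: X→Hard; Y→Firm.
Management's best replies: Soft→Y; Firm→Y; Hard→Y.
The unique mutual best reply is (Firm, Y), giving (5, 0).
Union's commitment gain: 5 − 5 = 0.

0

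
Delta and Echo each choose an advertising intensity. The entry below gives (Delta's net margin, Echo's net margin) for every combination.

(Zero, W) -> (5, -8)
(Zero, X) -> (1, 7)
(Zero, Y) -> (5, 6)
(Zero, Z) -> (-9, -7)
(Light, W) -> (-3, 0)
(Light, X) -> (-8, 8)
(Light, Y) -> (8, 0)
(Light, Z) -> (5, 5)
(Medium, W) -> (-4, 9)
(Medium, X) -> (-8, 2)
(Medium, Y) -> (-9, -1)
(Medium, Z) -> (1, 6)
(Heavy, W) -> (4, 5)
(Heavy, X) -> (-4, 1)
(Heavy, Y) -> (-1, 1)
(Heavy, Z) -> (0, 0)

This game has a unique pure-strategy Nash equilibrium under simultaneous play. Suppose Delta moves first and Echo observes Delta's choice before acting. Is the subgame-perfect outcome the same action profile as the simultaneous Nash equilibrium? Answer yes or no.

Work backward from Echo's decision.
- Zero → Echo plays X (best of -8, 7, 6, -7); Delta gets 1.
- Light → Echo plays X (best of 0, 8, 0, 5); Delta gets -8.
- Medium → Echo plays W (best of 9, 2, -1, 6); Delta gets -4.
- Heavy → Echo plays W (best of 5, 1, 1, 0); Delta gets 4.
Maximizing over 1, -8, -4, 4, Delta chooses Heavy. Subgame-perfect outcome: (Heavy, W) with payoffs (4, 5).
For the simultaneous game, intersect best replies.
Delta's best replies: W→Zero; X→Zero; Y→Light; Z→Light.
Echo's best replies: Zero→X; Light→X; Medium→W; Heavy→W.
The unique mutual best reply is (Zero, X), giving (1, 7).
Sequential outcome (Heavy, W) differs from the Nash profile (Zero, X).

no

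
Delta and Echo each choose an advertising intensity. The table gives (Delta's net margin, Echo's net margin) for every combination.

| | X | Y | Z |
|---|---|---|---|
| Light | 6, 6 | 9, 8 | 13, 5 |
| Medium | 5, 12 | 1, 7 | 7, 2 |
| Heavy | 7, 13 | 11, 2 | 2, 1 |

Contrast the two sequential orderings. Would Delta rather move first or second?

first

If Delta leads: Echo's best replies are Light→Y, Medium→X, Heavy→X; Delta's induced payoffs 9, 5, 7; outcome (Light, Y), payoffs (9, 8).
If Echo leads: Delta's best replies are X→Heavy, Y→Heavy, Z→Light; Echo's induced payoffs 13, 2, 5; outcome (Heavy, X), payoffs (7, 13).
Delta gets 9 moving first and 7 moving second, so Delta prefers to move first.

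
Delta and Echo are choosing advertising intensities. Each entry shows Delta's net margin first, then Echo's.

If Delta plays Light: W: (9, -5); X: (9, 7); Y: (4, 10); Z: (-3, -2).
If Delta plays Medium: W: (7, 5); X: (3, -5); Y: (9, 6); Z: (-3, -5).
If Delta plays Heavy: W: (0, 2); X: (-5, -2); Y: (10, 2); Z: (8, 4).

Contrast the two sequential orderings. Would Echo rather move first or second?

If Delta leads: Echo's best replies are Light→Y, Medium→Y, Heavy→Z; Delta's induced payoffs 4, 9, 8; outcome (Medium, Y), payoffs (9, 6).
If Echo leads: Delta's best replies are W→Light, X→Light, Y→Heavy, Z→Heavy; Echo's induced payoffs -5, 7, 2, 4; outcome (Light, X), payoffs (9, 7).
Echo gets 7 moving first and 6 moving second, so Echo prefers to move first.

first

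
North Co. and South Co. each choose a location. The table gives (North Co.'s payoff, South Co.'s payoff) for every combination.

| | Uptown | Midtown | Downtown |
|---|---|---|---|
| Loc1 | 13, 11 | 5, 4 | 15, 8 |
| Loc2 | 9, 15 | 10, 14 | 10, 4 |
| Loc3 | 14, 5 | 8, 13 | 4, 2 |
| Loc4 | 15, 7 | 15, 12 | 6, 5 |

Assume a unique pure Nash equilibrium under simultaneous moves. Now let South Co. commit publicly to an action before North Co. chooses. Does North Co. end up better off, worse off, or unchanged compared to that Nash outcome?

unchanged

Work backward from North Co.'s decision.
- Uptown: North Co. compares 13, 9, 14, 15 and picks Loc4; South Co. would get 7.
- Midtown: North Co. compares 5, 10, 8, 15 and picks Loc4; South Co. would get 12.
- Downtown: North Co. compares 15, 10, 4, 6 and picks Loc1; South Co. would get 8.
Maximizing over 7, 12, 8, South Co. chooses Midtown. Subgame-perfect outcome: (Loc4, Midtown) with payoffs (15, 12).
Now find the simultaneous Nash equilibrium.
North Co.'s best replies: Uptown→Loc4; Midtown→Loc4; Downtown→Loc1.
South Co.'s best replies: Loc1→Uptown; Loc2→Uptown; Loc3→Midtown; Loc4→Midtown.
The unique mutual best reply is (Loc4, Midtown), giving (15, 12).
North Co. earns 15 sequentially versus 15 at the Nash outcome: unchanged.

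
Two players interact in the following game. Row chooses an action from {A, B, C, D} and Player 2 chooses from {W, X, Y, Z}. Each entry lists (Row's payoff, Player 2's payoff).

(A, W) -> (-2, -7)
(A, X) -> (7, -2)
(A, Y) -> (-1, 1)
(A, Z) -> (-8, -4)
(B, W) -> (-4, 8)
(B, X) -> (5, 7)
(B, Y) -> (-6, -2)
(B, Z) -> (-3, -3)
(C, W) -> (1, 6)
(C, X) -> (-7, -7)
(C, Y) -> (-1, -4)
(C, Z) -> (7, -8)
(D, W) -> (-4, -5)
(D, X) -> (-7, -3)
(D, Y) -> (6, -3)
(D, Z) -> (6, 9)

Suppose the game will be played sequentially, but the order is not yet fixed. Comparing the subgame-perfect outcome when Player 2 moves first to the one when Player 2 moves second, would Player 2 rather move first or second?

If Row leads: Player 2's best replies are A→Y, B→W, C→W, D→Z; Row's induced payoffs -1, -4, 1, 6; outcome (D, Z), payoffs (6, 9).
If Player 2 leads: Row's best replies are W→C, X→A, Y→D, Z→C; Player 2's induced payoffs 6, -2, -3, -8; outcome (C, W), payoffs (1, 6).
Player 2 gets 6 moving first and 9 moving second, so Player 2 prefers to move second.

second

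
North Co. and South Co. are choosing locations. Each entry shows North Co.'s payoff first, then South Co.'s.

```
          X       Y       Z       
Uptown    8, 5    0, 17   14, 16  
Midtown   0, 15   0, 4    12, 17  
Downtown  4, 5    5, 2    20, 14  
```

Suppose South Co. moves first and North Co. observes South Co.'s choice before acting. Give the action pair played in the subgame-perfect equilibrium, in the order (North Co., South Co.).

Work backward from North Co.'s decision.
- X: North Co. compares 8, 0, 4 and picks Uptown; South Co. would get 5.
- Y: North Co. compares 0, 0, 5 and picks Downtown; South Co. would get 2.
- Z: North Co. compares 14, 12, 20 and picks Downtown; South Co. would get 14.
Maximizing over 5, 2, 14, South Co. chooses Z. Subgame-perfect outcome: (Downtown, Z) with payoffs (20, 14).

(Downtown, Z)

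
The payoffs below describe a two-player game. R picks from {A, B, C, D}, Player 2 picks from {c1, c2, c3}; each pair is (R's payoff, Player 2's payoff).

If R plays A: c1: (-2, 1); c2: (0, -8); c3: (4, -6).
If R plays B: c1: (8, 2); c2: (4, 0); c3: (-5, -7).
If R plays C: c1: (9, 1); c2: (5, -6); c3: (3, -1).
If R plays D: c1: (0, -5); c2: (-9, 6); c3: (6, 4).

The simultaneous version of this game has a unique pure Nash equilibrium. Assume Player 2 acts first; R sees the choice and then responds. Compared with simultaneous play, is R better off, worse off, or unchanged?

worse off

Backward induction with Player 2 moving first.
- c1 → R plays C (best of -2, 8, 9, 0); Player 2 gets 1.
- c2 → R plays C (best of 0, 4, 5, -9); Player 2 gets -6.
- c3 → R plays D (best of 4, -5, 3, 6); Player 2 gets 4.
Maximizing over 1, -6, 4, Player 2 chooses c3. Subgame-perfect outcome: (D, c3) with payoffs (6, 4).
For the simultaneous game, intersect best replies.
R's best replies: c1→C; c2→C; c3→D.
Player 2's best replies: A→c1; B→c1; C→c1; D→c2.
The unique mutual best reply is (C, c1), giving (9, 1).
R earns 6 sequentially versus 9 at the Nash outcome: worse off.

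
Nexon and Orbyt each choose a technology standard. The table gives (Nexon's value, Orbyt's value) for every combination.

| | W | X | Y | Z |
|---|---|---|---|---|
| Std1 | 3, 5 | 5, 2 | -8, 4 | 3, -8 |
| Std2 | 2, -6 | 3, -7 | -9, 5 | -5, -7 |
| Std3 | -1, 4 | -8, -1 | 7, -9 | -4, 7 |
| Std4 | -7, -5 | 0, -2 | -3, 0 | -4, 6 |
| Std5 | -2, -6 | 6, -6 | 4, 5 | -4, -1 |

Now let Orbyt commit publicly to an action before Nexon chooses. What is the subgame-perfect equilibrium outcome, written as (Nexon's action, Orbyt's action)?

Solve by backward induction (Orbyt leads).
- W → Nexon plays Std1 (best of 3, 2, -1, -7, -2); Orbyt gets 5.
- X → Nexon plays Std5 (best of 5, 3, -8, 0, 6); Orbyt gets -6.
- Y → Nexon plays Std3 (best of -8, -9, 7, -3, 4); Orbyt gets -9.
- Z → Nexon plays Std1 (best of 3, -5, -4, -4, -4); Orbyt gets -8.
Maximizing over 5, -6, -9, -8, Orbyt chooses W. Subgame-perfect outcome: (Std1, W) with payoffs (3, 5).

(Std1, W)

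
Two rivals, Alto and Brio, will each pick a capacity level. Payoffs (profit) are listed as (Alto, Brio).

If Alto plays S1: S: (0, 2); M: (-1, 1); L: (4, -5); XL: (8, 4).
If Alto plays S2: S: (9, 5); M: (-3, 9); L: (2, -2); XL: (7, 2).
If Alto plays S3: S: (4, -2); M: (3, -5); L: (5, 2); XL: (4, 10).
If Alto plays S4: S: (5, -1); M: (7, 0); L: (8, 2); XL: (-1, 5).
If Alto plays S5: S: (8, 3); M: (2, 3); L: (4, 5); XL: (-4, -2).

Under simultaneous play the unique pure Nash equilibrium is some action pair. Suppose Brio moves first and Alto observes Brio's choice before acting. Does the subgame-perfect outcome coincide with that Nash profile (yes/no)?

Backward induction with Brio moving first.
- S: Alto compares 0, 9, 4, 5, 8 and picks S2; Brio would get 5.
- M: Alto compares -1, -3, 3, 7, 2 and picks S4; Brio would get 0.
- L: Alto compares 4, 2, 5, 8, 4 and picks S4; Brio would get 2.
- XL: Alto compares 8, 7, 4, -1, -4 and picks S1; Brio would get 4.
Among 5, 0, 2, 4, the best is 5 at S. Subgame-perfect outcome: (S2, S) with payoffs (9, 5).
Now find the simultaneous Nash equilibrium.
Alto's best replies: S→S2; M→S4; L→S4; XL→S1.
Brio's best replies: S1→XL; S2→M; S3→XL; S4→XL; S5→L.
Only (S1, XL) has each player best-responding; Nash payoffs (8, 4).
Sequential outcome (S2, S) differs from the Nash profile (S1, XL).

no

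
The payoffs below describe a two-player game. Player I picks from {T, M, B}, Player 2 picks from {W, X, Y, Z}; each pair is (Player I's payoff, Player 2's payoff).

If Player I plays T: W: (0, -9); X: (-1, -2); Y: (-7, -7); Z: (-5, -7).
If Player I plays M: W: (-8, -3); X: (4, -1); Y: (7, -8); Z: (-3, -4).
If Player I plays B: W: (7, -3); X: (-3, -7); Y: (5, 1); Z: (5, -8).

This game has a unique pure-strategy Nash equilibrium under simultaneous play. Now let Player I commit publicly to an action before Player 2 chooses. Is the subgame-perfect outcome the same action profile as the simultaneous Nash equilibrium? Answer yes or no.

no

Backward induction with Player I moving first.
- T: Player 2 compares -9, -2, -7, -7 and picks X; Player I would get -1.
- M: Player 2 compares -3, -1, -8, -4 and picks X; Player I would get 4.
- B: Player 2 compares -3, -7, 1, -8 and picks Y; Player I would get 5.
Maximizing over -1, 4, 5, Player I chooses B. Subgame-perfect outcome: (B, Y) with payoffs (5, 1).
Now find the simultaneous Nash equilibrium.
Player I's best replies: W→B; X→M; Y→M; Z→B.
Player 2's best replies: T→X; M→X; B→Y.
Only (M, X) has each player best-responding; Nash payoffs (4, -1).
Sequential outcome (B, Y) differs from the Nash profile (M, X).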